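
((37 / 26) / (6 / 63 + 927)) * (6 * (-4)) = -9324 / 253097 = -0.04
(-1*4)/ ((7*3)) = -4/ 21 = -0.19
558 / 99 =62 / 11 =5.64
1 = 1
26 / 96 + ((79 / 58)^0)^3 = 61 / 48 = 1.27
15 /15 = 1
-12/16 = -3/4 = -0.75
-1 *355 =-355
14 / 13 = 1.08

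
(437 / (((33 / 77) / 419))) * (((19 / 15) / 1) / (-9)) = -24352699 / 405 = -60130.12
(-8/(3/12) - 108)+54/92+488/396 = -138.18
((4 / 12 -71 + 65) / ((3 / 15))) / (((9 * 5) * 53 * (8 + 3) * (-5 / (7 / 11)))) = 119 / 865755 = 0.00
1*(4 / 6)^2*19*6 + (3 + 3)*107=2078 / 3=692.67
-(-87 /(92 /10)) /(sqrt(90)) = 29*sqrt(10) /92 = 1.00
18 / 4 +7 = 23 / 2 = 11.50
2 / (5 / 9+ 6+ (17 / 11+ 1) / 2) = 198 / 775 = 0.26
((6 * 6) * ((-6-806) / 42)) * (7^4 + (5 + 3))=-1676664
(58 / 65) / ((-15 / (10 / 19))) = -116 / 3705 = -0.03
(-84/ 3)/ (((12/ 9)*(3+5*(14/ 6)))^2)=-567/ 7744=-0.07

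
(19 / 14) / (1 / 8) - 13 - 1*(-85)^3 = 4298860 / 7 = 614122.86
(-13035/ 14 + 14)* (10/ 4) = -2292.68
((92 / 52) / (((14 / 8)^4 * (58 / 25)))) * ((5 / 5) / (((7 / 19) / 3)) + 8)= 8316800 / 6336239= 1.31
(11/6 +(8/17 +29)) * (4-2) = 3193/51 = 62.61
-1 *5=-5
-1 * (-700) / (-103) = -700 / 103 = -6.80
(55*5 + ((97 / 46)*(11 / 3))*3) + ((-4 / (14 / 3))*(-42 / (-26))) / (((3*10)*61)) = 54387767 / 182390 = 298.19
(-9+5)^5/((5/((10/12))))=-512/3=-170.67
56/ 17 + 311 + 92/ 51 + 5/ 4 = 64739/ 204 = 317.35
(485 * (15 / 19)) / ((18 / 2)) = 2425 / 57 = 42.54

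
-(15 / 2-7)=-1 / 2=-0.50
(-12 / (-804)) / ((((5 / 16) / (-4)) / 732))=-46848 / 335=-139.84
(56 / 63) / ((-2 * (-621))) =4 / 5589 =0.00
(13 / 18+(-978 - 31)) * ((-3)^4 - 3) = -235937 / 3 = -78645.67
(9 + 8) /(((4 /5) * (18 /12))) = 85 /6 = 14.17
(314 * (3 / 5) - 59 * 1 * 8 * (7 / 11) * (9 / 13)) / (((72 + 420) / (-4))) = 4658 / 29315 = 0.16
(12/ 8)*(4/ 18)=0.33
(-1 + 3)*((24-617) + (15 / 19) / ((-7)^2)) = -1104136 / 931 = -1185.97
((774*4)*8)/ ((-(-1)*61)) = 24768/ 61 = 406.03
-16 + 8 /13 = -200 /13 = -15.38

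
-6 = -6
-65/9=-7.22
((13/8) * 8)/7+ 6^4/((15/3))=9137/35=261.06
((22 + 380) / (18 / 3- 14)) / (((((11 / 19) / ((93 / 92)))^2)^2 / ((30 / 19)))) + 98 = -1341384251265629 / 2097741865472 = -639.44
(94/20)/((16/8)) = 2.35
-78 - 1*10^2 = -178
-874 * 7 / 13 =-6118 / 13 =-470.62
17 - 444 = -427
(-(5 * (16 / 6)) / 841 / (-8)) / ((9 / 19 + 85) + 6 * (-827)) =-95 / 233766042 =-0.00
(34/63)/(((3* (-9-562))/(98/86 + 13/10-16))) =14161/3314655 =0.00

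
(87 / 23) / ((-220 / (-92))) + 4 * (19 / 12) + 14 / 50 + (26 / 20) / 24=36297 / 4400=8.25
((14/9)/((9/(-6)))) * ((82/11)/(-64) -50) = 51.97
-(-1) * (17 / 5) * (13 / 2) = 221 / 10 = 22.10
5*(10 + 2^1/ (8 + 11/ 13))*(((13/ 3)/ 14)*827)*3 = 903084/ 23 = 39264.52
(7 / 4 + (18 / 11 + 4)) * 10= 1625 / 22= 73.86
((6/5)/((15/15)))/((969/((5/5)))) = 2/1615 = 0.00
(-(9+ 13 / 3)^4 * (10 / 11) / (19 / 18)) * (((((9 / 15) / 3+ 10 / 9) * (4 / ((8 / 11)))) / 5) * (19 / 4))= -15104000 / 81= -186469.14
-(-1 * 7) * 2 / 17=14 / 17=0.82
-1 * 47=-47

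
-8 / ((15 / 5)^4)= -8 / 81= -0.10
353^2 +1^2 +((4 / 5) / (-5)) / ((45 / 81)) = 15576214 / 125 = 124609.71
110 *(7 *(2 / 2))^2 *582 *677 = 2123735460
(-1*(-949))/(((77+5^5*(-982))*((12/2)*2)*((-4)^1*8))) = 949/1178370432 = 0.00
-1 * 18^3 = -5832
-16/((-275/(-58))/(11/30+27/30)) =-17632/4125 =-4.27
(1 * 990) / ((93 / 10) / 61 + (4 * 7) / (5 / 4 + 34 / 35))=187812900 / 2420123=77.60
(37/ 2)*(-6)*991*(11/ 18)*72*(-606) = 2933066664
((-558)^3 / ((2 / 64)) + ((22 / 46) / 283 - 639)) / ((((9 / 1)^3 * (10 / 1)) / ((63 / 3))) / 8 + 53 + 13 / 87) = -88154437893428256 / 1530767093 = -57588406.69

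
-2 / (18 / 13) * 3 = -13 / 3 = -4.33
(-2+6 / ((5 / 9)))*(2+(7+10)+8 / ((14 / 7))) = 1012 / 5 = 202.40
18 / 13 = 1.38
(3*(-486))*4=-5832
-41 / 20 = -2.05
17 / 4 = 4.25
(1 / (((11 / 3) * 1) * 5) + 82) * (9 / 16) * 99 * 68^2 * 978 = 103320631026 / 5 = 20664126205.20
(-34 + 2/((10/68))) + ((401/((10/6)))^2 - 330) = 1438449/25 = 57537.96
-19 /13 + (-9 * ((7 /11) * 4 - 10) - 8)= 8241 /143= 57.63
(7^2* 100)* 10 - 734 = 48266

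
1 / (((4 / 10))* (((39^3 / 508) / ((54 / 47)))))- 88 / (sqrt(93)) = 2540 / 103259- 88* sqrt(93) / 93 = -9.10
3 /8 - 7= -53 /8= -6.62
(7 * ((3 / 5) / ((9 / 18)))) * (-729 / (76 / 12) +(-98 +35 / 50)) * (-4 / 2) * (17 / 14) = 2058207 / 475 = 4333.07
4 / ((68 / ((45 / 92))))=45 / 1564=0.03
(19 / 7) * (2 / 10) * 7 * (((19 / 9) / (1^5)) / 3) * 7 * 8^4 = 10350592 / 135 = 76671.05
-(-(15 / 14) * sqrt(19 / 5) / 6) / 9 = sqrt(95) / 252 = 0.04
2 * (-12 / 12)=-2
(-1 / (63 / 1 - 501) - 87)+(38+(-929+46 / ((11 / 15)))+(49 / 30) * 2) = -21970171 / 24090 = -912.00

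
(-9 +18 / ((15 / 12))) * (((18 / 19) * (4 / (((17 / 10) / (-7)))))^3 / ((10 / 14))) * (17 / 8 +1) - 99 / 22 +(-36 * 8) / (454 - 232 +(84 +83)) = -2353251690170559 / 26217251726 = -89759.66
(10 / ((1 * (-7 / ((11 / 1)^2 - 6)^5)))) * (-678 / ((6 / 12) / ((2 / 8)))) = 68185008656250 / 7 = 9740715522321.43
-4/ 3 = -1.33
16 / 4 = 4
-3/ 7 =-0.43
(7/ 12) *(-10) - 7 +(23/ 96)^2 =-117743/ 9216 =-12.78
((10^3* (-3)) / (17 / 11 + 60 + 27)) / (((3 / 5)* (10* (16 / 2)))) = -1375 / 1948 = -0.71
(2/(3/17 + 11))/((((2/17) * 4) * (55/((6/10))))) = 0.00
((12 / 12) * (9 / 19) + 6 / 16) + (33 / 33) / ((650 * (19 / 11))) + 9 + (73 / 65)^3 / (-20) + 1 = 2249686379 / 208715000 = 10.78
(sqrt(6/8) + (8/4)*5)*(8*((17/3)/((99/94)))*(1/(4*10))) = 799*sqrt(3)/1485 + 3196/297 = 11.69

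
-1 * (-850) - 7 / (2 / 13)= 1609 / 2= 804.50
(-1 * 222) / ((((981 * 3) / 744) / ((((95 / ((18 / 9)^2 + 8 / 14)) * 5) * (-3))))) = 3813775 / 218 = 17494.38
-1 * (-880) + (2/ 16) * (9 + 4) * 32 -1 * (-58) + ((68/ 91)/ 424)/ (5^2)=238738517/ 241150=990.00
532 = 532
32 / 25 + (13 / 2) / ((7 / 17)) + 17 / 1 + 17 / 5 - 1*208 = -59687 / 350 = -170.53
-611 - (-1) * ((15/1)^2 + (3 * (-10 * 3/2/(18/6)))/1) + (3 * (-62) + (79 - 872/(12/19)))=-5666/3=-1888.67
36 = 36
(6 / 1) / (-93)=-2 / 31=-0.06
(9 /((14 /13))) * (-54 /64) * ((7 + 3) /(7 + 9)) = -15795 /3584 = -4.41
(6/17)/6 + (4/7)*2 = 1.20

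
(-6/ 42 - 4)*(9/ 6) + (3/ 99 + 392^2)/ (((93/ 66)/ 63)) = 2981694147/ 434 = 6870263.01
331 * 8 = 2648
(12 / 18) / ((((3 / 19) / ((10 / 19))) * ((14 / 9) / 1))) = 10 / 7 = 1.43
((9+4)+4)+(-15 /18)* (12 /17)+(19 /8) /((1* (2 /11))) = 29.47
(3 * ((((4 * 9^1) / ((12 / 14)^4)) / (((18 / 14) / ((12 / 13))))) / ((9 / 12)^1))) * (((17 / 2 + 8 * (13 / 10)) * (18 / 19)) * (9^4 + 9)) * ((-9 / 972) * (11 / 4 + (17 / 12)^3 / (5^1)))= -246254533721 / 355680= -692348.55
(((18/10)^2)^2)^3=282429536481/244140625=1156.83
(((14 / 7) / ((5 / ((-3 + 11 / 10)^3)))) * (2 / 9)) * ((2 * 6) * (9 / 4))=-16.46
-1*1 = -1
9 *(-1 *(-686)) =6174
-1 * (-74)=74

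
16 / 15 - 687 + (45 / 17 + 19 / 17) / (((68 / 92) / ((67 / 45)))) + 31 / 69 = -202770212 / 299115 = -677.90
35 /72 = 0.49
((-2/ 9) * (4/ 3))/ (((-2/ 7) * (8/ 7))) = 49/ 54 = 0.91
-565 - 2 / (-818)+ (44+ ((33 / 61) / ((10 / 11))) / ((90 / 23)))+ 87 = -3247203253 / 7484700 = -433.85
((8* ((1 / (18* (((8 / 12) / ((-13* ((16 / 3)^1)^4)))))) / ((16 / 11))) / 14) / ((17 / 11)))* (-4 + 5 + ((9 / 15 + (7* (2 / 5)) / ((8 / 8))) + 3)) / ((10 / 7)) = -119195648 / 103275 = -1154.16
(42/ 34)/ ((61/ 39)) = 819/ 1037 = 0.79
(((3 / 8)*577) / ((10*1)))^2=2996361 / 6400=468.18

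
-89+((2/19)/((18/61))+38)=-8660/171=-50.64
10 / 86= 5 / 43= 0.12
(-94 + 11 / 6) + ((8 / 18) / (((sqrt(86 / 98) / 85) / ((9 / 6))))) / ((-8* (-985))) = -92.16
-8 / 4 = -2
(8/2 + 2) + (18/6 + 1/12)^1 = 109/12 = 9.08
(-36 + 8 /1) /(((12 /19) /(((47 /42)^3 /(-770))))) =0.08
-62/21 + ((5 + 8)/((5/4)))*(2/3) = 418/105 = 3.98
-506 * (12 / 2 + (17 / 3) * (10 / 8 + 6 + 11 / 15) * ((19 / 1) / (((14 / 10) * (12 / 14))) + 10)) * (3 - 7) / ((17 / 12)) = 256773748 / 153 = 1678259.79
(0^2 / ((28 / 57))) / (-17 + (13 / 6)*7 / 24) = 0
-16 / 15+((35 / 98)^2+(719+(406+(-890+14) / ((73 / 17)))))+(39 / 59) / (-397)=63358608457 / 68863620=920.06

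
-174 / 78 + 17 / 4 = 105 / 52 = 2.02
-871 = -871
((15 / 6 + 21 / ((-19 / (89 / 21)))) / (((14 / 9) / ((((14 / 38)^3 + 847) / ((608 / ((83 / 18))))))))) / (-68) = 1429446833 / 10775982848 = 0.13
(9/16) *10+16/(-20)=193/40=4.82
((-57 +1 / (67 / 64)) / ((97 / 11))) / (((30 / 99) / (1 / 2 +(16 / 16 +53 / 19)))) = -44435919 / 493924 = -89.97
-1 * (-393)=393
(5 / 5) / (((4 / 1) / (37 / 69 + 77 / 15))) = 163 / 115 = 1.42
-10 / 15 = -2 / 3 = -0.67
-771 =-771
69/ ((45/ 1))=23/ 15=1.53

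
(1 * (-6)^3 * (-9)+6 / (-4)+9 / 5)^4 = 142906869159002001 / 10000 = 14290686915900.20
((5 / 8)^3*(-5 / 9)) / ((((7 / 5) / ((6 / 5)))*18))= -625 / 96768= -0.01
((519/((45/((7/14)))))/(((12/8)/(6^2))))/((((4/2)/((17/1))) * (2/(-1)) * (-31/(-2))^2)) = -11764/4805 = -2.45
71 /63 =1.13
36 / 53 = 0.68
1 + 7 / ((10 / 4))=19 / 5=3.80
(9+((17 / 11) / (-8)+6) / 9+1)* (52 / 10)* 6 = 109603 / 330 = 332.13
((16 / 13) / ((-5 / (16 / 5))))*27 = -6912 / 325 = -21.27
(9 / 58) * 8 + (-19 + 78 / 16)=-2989 / 232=-12.88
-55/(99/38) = -190/9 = -21.11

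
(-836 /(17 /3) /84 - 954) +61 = -106476 /119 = -894.76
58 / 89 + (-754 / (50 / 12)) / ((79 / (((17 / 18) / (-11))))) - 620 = -3591435548 / 5800575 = -619.15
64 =64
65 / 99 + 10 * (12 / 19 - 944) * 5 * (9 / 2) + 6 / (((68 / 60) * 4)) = -13574614765 / 63954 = -212255.91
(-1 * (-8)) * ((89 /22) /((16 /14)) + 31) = 6079 /22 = 276.32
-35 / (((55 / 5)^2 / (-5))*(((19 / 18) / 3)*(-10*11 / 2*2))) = -945 / 25289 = -0.04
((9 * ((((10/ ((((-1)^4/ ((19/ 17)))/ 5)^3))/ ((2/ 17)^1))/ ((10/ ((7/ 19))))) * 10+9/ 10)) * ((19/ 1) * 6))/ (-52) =-8103528063/ 75140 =-107845.73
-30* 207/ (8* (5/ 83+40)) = -19.38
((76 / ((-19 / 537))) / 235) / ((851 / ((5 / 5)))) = -2148 / 199985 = -0.01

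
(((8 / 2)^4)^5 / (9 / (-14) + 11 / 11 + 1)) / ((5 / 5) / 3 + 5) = 2886218022912 / 19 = 151906211732.21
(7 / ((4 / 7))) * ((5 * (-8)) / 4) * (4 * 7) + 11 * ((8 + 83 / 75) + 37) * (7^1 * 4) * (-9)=-3280942 / 25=-131237.68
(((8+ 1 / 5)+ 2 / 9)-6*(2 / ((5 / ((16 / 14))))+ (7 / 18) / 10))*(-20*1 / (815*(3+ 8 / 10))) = -6862 / 195111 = -0.04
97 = 97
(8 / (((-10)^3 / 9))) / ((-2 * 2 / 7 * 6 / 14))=147 / 500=0.29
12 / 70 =6 / 35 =0.17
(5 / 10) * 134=67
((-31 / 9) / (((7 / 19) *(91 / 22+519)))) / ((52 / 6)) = -6479 / 3141957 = -0.00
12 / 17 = 0.71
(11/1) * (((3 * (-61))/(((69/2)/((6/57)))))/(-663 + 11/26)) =69784/7528199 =0.01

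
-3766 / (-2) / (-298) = -1883 / 298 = -6.32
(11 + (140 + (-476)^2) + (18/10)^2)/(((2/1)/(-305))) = -172881808/5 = -34576361.60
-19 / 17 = -1.12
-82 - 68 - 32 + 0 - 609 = -791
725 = 725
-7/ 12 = -0.58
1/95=0.01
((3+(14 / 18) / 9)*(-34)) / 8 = -2125 / 162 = -13.12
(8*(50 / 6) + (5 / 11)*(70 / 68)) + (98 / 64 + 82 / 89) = 111181385 / 1597728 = 69.59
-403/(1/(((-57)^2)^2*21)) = -89335436463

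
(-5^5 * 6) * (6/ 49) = -112500/ 49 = -2295.92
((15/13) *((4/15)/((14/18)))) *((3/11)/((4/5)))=135/1001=0.13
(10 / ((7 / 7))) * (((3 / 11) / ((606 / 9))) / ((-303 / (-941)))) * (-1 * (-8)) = 1.01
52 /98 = 0.53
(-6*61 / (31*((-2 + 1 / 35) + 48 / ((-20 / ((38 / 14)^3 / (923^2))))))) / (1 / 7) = 1247743732690 / 29764693989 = 41.92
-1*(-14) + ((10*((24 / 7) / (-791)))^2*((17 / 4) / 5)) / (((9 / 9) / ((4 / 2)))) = 429315086 / 30658369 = 14.00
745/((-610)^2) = 149/74420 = 0.00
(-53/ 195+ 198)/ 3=38557/ 585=65.91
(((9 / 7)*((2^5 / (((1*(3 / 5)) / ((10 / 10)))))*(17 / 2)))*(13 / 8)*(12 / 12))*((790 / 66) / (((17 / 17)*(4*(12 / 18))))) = 1309425 / 308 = 4251.38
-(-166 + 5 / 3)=493 / 3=164.33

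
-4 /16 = -1 /4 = -0.25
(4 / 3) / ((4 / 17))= 17 / 3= 5.67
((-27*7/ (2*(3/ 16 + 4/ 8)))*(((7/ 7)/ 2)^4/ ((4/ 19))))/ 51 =-1197/ 1496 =-0.80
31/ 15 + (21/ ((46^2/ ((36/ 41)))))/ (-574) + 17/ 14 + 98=9456717073/ 93371145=101.28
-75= -75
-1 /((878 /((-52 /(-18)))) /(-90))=130 /439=0.30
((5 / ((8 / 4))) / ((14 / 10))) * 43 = 76.79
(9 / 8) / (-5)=-9 / 40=-0.22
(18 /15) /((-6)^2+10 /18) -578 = -950756 /1645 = -577.97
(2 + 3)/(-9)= -5/9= -0.56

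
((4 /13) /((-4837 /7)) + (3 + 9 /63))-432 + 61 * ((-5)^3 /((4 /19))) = -36647.61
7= 7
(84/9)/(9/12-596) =-0.02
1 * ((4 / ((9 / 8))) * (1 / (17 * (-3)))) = -32 / 459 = -0.07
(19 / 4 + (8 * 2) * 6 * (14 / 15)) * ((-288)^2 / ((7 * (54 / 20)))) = 2898432 / 7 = 414061.71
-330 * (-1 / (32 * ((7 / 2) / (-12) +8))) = 99 / 74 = 1.34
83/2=41.50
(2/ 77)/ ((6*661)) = 1/ 152691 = 0.00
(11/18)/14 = 11/252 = 0.04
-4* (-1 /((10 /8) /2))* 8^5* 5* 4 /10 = 2097152 /5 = 419430.40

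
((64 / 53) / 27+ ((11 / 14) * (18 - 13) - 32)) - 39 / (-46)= -6261769 / 230391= -27.18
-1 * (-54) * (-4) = -216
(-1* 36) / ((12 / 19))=-57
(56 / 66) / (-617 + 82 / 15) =-140 / 100903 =-0.00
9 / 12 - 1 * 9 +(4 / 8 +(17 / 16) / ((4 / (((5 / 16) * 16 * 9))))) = 269 / 64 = 4.20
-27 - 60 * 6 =-387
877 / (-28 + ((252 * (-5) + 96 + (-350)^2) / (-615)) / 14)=-3775485 / 181208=-20.84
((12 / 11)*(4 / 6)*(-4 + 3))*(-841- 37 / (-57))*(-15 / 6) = -958000 / 627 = -1527.91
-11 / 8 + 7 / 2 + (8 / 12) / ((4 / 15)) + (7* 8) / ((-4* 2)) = -19 / 8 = -2.38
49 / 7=7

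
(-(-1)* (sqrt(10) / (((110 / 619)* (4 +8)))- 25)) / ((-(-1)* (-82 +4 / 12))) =15 / 49- 619* sqrt(10) / 107800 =0.29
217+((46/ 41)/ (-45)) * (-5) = 80119/ 369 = 217.12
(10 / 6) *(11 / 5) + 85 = 88.67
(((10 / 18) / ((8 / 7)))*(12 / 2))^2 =1225 / 144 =8.51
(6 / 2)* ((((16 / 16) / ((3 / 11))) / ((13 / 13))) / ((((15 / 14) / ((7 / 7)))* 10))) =77 / 75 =1.03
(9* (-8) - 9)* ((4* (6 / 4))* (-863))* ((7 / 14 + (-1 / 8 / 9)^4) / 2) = 11596069727 / 110592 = 104854.51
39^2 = 1521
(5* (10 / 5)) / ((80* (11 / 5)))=5 / 88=0.06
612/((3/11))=2244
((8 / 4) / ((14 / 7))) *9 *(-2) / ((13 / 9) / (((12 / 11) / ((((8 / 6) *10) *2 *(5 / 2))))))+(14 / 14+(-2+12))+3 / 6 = 80767 / 7150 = 11.30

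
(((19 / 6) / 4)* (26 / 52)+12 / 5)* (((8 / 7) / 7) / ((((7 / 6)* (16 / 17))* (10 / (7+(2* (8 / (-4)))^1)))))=0.12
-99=-99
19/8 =2.38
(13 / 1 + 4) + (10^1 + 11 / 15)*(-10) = -271 / 3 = -90.33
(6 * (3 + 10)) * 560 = 43680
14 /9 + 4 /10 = 88 /45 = 1.96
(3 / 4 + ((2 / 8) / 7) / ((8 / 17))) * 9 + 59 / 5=21541 / 1120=19.23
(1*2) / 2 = 1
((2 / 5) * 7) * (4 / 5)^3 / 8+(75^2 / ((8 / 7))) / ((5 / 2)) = 4922323 / 2500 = 1968.93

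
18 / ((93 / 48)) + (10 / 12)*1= 1883 / 186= 10.12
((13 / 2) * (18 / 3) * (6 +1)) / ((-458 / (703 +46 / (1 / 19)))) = -430521 / 458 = -940.00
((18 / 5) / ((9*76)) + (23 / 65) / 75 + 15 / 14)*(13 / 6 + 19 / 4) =58196197 / 7780500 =7.48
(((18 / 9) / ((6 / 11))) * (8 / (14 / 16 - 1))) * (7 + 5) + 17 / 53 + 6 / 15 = -746049 / 265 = -2815.28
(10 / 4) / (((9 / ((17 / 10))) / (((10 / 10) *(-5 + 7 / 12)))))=-901 / 432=-2.09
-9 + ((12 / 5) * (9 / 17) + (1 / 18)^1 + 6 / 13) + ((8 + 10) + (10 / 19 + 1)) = 4653583 / 377910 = 12.31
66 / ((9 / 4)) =88 / 3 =29.33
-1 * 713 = -713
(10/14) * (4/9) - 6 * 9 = -53.68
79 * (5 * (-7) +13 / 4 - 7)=-12245 / 4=-3061.25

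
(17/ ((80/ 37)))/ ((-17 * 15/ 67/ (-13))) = 32227/ 1200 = 26.86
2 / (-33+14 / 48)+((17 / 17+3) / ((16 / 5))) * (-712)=-698698 / 785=-890.06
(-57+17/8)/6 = -439/48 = -9.15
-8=-8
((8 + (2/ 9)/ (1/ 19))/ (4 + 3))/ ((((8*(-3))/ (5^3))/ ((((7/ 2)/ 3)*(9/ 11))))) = -625/ 72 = -8.68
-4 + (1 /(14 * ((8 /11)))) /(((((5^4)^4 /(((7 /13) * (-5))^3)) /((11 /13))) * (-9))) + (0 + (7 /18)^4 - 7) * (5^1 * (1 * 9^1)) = -64652924176635502063 /203329775390625000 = -317.97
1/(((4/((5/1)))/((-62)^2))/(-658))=-3161690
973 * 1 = 973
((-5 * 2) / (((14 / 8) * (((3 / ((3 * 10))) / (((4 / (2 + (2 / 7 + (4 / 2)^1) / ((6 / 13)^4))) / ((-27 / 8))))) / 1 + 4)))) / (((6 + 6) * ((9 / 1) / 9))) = 640 / 563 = 1.14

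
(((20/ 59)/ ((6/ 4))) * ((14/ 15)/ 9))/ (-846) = -56/ 2021517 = -0.00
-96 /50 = -48 /25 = -1.92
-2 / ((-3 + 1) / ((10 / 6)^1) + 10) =-0.23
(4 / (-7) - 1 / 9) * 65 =-2795 / 63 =-44.37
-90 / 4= -45 / 2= -22.50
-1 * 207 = -207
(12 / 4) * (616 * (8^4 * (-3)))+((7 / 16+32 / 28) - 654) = -2543394159 / 112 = -22708876.42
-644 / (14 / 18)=-828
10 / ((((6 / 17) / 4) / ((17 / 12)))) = 1445 / 9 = 160.56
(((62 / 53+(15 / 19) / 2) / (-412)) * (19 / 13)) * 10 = -15755 / 283868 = -0.06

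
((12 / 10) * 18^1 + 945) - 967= -2 / 5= -0.40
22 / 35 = 0.63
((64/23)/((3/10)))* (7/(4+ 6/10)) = 22400/1587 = 14.11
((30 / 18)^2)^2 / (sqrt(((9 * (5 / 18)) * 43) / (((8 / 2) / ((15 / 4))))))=0.77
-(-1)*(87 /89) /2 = 87 /178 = 0.49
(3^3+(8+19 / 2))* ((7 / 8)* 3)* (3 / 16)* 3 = 65.71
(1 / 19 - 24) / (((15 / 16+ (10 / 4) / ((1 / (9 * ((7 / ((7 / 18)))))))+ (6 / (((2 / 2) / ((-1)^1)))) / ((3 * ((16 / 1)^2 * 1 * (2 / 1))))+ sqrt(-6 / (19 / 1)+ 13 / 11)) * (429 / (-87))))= 3857473280 / 322430325319 - 9502720 * sqrt(37829) / 67387937991671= 0.01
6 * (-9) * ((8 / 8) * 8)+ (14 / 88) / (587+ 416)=-19065017 / 44132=-432.00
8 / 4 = 2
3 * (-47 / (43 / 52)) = -7332 / 43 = -170.51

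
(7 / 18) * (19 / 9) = 133 / 162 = 0.82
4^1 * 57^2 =12996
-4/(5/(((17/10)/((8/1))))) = -17/100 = -0.17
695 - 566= 129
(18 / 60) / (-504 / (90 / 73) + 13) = -3 / 3958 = -0.00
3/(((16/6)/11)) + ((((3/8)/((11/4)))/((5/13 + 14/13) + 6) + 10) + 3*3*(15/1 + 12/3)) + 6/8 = 1657207/8536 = 194.14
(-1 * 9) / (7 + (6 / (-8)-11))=36 / 19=1.89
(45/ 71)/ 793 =45/ 56303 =0.00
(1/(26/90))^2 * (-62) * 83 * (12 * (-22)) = 2751051600/169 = 16278411.83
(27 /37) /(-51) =-9 /629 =-0.01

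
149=149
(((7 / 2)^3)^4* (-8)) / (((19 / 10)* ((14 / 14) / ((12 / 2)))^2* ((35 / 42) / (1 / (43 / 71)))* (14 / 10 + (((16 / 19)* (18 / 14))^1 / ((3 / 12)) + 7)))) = -309560388250365 / 3883072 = -79720486.32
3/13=0.23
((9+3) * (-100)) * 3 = -3600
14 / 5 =2.80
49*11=539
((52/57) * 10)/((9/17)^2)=150280/4617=32.55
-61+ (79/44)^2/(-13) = -1541489/25168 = -61.25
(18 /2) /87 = 3 /29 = 0.10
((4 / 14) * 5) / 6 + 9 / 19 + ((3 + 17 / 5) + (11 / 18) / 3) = 262699 / 35910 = 7.32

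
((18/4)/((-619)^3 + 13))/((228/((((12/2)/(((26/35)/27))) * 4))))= -405/5579298244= -0.00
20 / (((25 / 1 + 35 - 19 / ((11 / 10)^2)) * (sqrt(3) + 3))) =121 / 536 - 121 * sqrt(3) / 1608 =0.10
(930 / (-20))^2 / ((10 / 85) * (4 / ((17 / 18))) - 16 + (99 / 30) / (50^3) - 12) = -781112812500 / 9934990463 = -78.62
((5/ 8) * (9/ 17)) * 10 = 225/ 68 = 3.31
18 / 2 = 9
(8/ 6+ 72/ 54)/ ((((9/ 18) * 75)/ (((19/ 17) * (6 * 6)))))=1216/ 425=2.86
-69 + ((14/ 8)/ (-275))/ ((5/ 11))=-34507/ 500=-69.01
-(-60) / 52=15 / 13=1.15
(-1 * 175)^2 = 30625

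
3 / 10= 0.30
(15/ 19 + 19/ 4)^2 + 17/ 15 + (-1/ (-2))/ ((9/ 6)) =2785687/ 86640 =32.15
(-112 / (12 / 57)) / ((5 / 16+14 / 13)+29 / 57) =-901056 / 3215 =-280.27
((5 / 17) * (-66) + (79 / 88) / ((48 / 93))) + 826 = 19348129 / 23936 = 808.33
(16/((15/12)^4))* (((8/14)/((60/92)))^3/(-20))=-0.22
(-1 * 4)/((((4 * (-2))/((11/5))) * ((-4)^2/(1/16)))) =11/2560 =0.00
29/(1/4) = 116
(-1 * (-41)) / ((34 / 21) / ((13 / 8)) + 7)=11193 / 2183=5.13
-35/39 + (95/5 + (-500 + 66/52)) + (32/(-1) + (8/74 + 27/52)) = -2955269/5772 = -512.00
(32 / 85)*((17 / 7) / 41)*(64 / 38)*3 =0.11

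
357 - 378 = -21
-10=-10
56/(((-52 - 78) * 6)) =-14/195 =-0.07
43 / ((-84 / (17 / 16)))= -0.54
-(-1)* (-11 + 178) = 167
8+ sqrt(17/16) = sqrt(17)/4+ 8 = 9.03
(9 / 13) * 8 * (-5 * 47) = -16920 / 13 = -1301.54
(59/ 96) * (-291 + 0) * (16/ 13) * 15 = -85845/ 26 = -3301.73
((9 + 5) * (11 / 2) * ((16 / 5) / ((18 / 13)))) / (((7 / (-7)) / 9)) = -1601.60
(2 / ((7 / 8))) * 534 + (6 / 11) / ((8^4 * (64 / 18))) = 6159335613 / 5046272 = 1220.57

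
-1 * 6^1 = -6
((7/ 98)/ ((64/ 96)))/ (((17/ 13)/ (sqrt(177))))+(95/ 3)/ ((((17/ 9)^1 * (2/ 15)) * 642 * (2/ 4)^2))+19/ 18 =2.93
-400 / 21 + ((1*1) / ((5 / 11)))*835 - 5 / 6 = 1817.12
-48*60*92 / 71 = -264960 / 71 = -3731.83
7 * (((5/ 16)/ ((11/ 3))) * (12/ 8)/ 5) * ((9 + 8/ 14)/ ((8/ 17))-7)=6723/ 2816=2.39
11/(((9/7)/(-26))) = -2002/9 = -222.44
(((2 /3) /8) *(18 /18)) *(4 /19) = 1 /57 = 0.02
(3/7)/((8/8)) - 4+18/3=17/7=2.43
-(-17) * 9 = 153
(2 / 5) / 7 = 2 / 35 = 0.06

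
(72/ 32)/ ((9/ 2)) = 1/ 2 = 0.50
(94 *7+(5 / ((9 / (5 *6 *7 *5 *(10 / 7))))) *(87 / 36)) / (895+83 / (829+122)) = 7622899 / 2553684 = 2.99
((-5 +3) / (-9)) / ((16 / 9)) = 1 / 8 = 0.12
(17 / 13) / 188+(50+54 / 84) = 866517 / 17108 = 50.65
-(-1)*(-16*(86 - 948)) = 13792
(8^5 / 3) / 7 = 32768 / 21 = 1560.38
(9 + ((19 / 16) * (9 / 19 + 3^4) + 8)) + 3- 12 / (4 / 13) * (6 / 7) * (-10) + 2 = 12685 / 28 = 453.04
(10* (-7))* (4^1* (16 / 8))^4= -286720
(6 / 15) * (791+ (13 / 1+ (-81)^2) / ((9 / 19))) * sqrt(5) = 52810 * sqrt(5) / 9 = 13120.75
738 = 738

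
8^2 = 64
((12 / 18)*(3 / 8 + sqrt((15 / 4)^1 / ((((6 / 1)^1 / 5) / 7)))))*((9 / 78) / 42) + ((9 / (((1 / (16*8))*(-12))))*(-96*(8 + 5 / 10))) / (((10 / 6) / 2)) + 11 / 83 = 5*sqrt(14) / 2184 + 56800574063 / 604240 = 94003.34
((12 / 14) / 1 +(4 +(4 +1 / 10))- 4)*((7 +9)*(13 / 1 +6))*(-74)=-3903056 / 35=-111515.89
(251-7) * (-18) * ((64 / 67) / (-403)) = 281088 / 27001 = 10.41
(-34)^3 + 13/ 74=-2908483/ 74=-39303.82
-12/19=-0.63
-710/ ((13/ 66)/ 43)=-2014980/ 13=-154998.46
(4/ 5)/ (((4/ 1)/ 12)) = 12/ 5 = 2.40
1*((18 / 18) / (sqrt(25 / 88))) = 2*sqrt(22) / 5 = 1.88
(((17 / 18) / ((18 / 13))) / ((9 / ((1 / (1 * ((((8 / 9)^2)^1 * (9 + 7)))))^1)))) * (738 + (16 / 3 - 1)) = 492167 / 110592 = 4.45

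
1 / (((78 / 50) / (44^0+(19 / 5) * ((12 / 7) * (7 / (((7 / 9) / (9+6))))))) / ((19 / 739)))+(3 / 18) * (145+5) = 7971100 / 201747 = 39.51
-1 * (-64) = 64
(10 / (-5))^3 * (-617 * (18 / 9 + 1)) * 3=44424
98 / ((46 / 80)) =3920 / 23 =170.43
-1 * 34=-34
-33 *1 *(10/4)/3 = -55/2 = -27.50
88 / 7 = 12.57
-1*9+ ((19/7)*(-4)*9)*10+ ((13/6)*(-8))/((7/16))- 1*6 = -21667/21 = -1031.76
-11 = -11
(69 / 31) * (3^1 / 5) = 207 / 155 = 1.34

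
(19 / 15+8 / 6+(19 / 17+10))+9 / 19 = 22919 / 1615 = 14.19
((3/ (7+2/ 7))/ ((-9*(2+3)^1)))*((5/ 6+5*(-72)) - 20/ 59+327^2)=-15534071/ 15930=-975.15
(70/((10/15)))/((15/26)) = 182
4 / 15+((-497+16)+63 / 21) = -7166 / 15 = -477.73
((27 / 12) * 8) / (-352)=-9 / 176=-0.05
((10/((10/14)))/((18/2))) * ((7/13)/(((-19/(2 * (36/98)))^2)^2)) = 373248/199317759277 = 0.00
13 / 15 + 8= 133 / 15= 8.87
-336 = -336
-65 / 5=-13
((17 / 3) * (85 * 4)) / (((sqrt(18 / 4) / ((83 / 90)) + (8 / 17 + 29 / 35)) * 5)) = -3662777000540 / 26363501907 + 1528559581500 * sqrt(2) / 8787833969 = 107.06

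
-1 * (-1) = 1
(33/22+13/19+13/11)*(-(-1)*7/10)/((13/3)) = 29547/54340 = 0.54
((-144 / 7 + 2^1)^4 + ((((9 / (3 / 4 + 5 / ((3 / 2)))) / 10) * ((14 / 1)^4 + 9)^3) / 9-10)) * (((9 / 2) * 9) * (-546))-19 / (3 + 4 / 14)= -242379817253243739799 / 7889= -30723769457883602.46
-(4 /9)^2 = -16 /81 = -0.20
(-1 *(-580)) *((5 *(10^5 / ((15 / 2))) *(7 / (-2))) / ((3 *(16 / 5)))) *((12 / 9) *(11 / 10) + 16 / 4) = -2080750000 / 27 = -77064814.81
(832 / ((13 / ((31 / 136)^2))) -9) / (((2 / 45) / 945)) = -34870500 / 289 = -120659.17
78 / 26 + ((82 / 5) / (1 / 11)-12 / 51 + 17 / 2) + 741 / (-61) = 1861593 / 10370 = 179.52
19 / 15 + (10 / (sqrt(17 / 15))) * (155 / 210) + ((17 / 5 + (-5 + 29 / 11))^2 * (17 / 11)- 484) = -48023156 / 99825 + 155 * sqrt(255) / 357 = -474.14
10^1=10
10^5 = 100000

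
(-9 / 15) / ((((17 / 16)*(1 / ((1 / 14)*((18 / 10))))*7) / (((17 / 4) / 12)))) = -9 / 2450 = -0.00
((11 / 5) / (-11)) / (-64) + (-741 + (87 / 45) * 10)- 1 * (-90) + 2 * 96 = -422077 / 960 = -439.66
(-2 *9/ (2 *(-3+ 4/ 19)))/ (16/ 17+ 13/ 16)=5168/ 2809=1.84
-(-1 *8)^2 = -64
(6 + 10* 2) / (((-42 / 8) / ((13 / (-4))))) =338 / 21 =16.10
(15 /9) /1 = 5 /3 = 1.67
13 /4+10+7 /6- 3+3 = 173 /12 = 14.42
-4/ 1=-4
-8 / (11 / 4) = -32 / 11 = -2.91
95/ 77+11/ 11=172/ 77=2.23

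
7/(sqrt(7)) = sqrt(7) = 2.65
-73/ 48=-1.52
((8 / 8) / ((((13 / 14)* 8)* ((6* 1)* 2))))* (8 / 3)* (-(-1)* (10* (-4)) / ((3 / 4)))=-560 / 351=-1.60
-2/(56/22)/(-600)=11/8400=0.00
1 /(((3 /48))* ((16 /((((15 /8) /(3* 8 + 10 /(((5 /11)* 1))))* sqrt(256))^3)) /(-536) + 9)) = 1.80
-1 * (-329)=329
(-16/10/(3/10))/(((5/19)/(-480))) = 9728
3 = 3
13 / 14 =0.93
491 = 491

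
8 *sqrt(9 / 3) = 8 *sqrt(3) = 13.86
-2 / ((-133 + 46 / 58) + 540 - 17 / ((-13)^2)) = -0.00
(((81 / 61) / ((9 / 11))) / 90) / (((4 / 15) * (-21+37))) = 33 / 7808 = 0.00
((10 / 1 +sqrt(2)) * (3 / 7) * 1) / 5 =0.98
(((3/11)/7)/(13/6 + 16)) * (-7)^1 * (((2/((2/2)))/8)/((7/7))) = -9/2398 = -0.00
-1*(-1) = 1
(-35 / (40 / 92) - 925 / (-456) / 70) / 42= -513727 / 268128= -1.92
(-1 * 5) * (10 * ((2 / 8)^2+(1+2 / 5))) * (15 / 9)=-121.88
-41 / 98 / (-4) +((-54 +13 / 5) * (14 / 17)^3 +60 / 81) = -7244138417 / 259995960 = -27.86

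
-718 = -718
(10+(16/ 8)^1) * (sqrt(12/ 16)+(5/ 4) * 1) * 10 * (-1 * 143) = -21450- 8580 * sqrt(3) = -36311.00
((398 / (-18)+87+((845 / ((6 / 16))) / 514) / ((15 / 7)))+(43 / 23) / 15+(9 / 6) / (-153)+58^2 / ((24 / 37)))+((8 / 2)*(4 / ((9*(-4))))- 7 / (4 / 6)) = 15803404909 / 3014610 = 5242.27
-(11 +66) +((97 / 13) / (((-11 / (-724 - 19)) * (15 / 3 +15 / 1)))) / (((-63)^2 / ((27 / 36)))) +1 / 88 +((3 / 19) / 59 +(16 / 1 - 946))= -1006.98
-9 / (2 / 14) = -63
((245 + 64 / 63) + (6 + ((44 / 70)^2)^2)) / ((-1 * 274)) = -3405740179 / 3700541250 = -0.92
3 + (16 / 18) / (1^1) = 35 / 9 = 3.89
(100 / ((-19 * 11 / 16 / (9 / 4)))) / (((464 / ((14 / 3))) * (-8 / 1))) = 525 / 24244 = 0.02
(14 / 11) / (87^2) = 14 / 83259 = 0.00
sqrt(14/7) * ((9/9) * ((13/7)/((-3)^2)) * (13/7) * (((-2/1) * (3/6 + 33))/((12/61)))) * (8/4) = -690703 * sqrt(2)/2646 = -369.16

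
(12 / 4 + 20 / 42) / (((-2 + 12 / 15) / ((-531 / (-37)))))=-41.57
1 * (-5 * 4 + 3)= -17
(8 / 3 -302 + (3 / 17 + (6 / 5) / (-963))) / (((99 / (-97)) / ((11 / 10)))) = 263921771 / 818550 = 322.43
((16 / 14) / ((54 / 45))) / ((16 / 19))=1.13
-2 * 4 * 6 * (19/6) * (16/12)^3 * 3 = -9728/9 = -1080.89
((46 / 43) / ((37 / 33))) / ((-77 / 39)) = -5382 / 11137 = -0.48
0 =0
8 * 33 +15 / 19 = 5031 / 19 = 264.79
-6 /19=-0.32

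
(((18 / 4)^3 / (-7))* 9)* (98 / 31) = -45927 / 124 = -370.38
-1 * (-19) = 19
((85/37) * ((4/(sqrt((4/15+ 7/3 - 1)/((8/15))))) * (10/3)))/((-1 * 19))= -3400 * sqrt(3)/6327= -0.93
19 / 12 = 1.58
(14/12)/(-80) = -0.01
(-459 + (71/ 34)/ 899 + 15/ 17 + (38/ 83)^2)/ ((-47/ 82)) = 3953253952633/ 4948375589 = 798.90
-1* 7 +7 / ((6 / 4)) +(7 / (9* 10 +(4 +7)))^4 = -2.33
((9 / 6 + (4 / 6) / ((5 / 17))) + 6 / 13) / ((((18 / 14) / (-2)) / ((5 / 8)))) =-11543 / 2808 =-4.11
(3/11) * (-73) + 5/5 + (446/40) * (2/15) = -28747/1650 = -17.42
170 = 170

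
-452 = -452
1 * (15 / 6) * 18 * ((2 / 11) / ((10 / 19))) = 171 / 11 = 15.55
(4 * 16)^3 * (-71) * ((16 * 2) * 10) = -5955911680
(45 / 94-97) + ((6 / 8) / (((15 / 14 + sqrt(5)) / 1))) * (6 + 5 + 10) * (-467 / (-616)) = -124710385 / 1249072 + 205947 * sqrt(5) / 66440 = -92.91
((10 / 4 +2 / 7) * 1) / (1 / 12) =234 / 7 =33.43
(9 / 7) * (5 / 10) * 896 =576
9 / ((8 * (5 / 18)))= 81 / 20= 4.05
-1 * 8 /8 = -1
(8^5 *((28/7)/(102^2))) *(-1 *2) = -65536/2601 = -25.20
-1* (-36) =36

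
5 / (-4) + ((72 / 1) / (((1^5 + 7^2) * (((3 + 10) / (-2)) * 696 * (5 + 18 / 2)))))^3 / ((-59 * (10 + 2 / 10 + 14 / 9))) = -17925689768347156007 / 14340551814677725000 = -1.25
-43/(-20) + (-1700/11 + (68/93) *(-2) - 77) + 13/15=-4705619/20460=-229.99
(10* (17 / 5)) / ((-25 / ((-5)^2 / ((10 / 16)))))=-272 / 5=-54.40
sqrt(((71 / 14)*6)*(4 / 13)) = 2*sqrt(19383) / 91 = 3.06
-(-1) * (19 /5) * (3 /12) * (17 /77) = 323 /1540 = 0.21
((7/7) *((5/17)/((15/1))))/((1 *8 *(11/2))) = 1/2244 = 0.00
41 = 41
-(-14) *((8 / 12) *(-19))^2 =20216 / 9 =2246.22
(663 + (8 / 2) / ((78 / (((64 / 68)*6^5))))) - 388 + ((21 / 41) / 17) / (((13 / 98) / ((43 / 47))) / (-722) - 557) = 9985851144713909 / 15355473434587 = 650.31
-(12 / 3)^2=-16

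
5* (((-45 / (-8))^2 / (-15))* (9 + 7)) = -675 / 4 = -168.75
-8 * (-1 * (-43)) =-344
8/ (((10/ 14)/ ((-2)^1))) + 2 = -20.40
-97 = -97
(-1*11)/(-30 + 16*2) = -11/2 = -5.50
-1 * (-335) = 335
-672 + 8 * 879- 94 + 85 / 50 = 62677 / 10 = 6267.70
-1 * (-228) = 228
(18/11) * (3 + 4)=126/11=11.45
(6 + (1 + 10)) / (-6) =-2.83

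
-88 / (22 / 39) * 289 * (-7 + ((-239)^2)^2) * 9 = -1323904180097304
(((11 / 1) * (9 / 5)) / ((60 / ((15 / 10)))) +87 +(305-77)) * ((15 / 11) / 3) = 63099 / 440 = 143.41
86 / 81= 1.06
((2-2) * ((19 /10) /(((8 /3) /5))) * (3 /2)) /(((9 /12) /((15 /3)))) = 0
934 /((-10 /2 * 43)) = -934 /215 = -4.34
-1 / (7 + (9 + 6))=-1 / 22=-0.05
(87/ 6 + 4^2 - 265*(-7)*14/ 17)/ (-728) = -52977/ 24752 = -2.14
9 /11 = 0.82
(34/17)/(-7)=-2/7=-0.29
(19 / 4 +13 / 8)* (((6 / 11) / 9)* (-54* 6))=-1377 / 11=-125.18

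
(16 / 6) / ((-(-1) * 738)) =0.00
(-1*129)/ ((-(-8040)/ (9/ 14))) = -387/ 37520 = -0.01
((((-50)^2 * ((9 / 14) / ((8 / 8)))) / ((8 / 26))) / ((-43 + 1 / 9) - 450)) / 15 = -43875 / 62104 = -0.71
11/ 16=0.69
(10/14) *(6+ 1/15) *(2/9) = 26/27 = 0.96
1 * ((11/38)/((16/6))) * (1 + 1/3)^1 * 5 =55/76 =0.72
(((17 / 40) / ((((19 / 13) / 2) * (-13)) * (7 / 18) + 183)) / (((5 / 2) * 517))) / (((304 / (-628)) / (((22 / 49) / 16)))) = -24021 / 225961148000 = -0.00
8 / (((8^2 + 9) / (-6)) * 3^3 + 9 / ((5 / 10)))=-16 / 621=-0.03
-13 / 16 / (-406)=13 / 6496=0.00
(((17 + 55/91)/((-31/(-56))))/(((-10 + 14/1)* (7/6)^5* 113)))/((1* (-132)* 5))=-2076192/42095568515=-0.00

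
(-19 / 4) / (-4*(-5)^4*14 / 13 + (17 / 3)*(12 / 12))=741 / 419116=0.00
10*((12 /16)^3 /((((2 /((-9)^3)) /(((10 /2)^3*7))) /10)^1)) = -13455175.78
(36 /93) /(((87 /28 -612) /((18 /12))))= -168 /176173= -0.00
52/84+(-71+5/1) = -1373/21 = -65.38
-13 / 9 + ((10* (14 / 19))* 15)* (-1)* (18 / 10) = -34267 / 171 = -200.39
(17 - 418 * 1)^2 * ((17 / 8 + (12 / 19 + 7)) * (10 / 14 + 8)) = 14546540863 / 1064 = 13671560.96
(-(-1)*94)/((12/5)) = 39.17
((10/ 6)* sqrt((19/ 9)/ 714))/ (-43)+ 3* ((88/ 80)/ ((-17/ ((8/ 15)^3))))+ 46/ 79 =0.55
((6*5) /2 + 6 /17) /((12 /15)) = 1305 /68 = 19.19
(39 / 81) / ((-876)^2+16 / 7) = 91 / 145034496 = 0.00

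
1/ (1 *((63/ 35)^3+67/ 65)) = 1625/ 11152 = 0.15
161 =161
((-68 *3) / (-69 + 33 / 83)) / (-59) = -2822 / 55991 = -0.05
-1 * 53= -53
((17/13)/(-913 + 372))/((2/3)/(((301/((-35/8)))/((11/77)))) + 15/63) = -20468/2004405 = -0.01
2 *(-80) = -160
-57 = -57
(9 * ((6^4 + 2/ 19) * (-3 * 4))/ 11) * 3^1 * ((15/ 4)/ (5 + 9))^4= -7212999375/ 36703744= -196.52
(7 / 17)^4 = 2401 / 83521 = 0.03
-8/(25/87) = -696/25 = -27.84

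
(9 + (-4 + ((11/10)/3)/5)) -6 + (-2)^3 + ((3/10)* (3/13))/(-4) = -8.94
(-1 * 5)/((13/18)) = -90/13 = -6.92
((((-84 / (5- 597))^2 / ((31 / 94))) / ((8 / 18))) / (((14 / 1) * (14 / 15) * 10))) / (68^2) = 11421 / 50236911616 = 0.00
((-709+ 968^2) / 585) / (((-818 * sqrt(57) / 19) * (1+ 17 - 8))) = -20807 * sqrt(57) / 319020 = -0.49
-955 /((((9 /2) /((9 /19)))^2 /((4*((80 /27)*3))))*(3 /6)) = -2444800 /3249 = -752.48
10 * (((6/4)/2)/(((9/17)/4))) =170/3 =56.67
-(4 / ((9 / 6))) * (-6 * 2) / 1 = 32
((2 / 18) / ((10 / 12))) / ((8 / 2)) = 1 / 30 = 0.03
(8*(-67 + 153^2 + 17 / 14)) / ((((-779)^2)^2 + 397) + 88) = 217870 / 429631999727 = 0.00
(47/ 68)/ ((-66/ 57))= -893/ 1496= -0.60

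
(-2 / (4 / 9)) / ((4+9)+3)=-9 / 32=-0.28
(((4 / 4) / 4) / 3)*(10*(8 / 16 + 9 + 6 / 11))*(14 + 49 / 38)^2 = 373004905 / 190608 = 1956.92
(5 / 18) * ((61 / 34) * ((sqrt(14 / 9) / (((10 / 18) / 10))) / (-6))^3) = -2135 * sqrt(14) / 306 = -26.11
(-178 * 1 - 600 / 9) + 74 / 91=-66572 / 273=-243.85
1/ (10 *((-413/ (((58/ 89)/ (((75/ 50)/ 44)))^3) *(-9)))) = 0.19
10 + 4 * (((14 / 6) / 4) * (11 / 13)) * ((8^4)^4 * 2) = 43347146413441414 / 39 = 1111465292652343.95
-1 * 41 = -41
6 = 6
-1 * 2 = -2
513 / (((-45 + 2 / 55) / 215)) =-6066225 / 2473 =-2452.98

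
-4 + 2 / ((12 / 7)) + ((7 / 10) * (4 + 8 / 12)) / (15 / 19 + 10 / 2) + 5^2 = 6251 / 275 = 22.73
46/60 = 23/30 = 0.77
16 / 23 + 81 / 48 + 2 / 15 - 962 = -5296349 / 5520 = -959.48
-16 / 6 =-8 / 3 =-2.67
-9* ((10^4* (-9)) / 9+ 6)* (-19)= -1708974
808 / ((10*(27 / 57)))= 7676 / 45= 170.58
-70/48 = -35/24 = -1.46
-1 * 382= -382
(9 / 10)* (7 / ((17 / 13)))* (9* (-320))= -235872 / 17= -13874.82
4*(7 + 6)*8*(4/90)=832/45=18.49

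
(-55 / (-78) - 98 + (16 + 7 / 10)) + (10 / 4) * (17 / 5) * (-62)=-118481 / 195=-607.59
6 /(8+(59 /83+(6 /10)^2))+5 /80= 36337 /50192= 0.72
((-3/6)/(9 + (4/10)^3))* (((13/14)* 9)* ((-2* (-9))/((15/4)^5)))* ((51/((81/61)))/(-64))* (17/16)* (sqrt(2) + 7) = 229177* sqrt(2)/32120550 + 229177/4588650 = 0.06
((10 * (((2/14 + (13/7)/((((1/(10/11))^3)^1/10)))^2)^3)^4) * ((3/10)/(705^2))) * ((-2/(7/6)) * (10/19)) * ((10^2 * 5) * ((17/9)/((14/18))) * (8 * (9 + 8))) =-3405023829881429506927967000.00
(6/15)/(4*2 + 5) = 2/65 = 0.03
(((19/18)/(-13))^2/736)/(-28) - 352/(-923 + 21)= 18054571567/46264877568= 0.39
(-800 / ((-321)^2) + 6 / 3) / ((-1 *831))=-205282 / 85627071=-0.00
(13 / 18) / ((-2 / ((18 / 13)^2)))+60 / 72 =11 / 78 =0.14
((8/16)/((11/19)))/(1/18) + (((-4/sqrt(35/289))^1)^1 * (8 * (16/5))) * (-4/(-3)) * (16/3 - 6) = 171/11 + 69632 * sqrt(35)/1575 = 277.10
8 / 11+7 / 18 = 221 / 198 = 1.12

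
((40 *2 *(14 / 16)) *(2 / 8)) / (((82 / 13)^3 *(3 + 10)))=5915 / 1102736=0.01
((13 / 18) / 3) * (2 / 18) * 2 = 13 / 243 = 0.05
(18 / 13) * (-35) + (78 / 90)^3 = -47.81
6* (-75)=-450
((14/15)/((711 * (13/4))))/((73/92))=5152/10121085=0.00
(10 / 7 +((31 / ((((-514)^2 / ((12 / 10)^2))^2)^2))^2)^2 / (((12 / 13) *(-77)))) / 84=1343856084063951976878316429292770994221500962436041636660238351050740833091746076976424186339560648969 / 79018737742960376240445006042414934460224256591239248235622015041783560985794669762253761291503906250000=0.02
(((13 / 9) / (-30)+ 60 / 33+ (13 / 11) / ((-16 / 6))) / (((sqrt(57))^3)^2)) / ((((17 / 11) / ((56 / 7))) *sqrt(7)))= 15763 *sqrt(7) / 2975125545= 0.00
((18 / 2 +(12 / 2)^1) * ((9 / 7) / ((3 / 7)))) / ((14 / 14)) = 45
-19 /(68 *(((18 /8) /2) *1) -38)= -38 /77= -0.49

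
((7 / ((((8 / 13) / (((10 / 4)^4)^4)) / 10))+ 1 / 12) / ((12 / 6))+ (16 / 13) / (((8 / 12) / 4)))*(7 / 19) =18953705896912759 / 388497408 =48787213.26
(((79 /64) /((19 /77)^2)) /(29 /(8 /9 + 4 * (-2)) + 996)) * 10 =0.20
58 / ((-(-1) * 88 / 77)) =203 / 4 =50.75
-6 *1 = -6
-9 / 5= -1.80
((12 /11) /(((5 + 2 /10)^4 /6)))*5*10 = 0.45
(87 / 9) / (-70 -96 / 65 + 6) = -0.15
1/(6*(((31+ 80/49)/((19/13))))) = 931/124722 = 0.01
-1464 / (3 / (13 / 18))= -3172 / 9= -352.44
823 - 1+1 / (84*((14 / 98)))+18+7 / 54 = 90743 / 108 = 840.21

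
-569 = -569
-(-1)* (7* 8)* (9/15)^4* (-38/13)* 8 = -1378944/8125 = -169.72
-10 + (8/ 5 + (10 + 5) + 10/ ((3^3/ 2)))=991/ 135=7.34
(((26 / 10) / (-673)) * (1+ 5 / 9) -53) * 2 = -3210574 / 30285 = -106.01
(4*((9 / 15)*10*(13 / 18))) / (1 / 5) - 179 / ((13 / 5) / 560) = -1500220 / 39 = -38467.18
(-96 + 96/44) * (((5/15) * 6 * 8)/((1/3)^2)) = -13509.82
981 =981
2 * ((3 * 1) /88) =3 /44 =0.07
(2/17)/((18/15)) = 5/51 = 0.10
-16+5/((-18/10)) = -169/9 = -18.78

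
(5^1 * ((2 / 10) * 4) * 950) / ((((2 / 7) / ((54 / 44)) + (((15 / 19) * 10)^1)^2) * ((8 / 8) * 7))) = 4629825 / 533548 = 8.68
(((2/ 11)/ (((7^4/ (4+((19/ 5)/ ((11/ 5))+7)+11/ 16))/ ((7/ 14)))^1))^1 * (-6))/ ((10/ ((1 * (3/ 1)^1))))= -21249/ 23241680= -0.00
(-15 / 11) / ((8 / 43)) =-7.33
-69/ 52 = -1.33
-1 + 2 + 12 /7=19 /7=2.71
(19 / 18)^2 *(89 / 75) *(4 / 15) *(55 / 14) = 353419 / 255150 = 1.39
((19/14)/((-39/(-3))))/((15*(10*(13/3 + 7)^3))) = 171/357666400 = 0.00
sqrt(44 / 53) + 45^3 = 2 * sqrt(583) / 53 + 91125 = 91125.91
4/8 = 1/2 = 0.50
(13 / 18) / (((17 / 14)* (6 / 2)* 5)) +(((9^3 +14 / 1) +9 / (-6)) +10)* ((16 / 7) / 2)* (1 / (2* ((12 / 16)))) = 9198997 / 16065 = 572.61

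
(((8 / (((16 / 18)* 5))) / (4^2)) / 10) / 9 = 1 / 800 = 0.00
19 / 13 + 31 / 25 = 878 / 325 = 2.70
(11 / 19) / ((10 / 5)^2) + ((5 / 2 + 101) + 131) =17833 / 76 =234.64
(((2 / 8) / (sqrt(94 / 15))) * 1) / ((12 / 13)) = 13 * sqrt(1410) / 4512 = 0.11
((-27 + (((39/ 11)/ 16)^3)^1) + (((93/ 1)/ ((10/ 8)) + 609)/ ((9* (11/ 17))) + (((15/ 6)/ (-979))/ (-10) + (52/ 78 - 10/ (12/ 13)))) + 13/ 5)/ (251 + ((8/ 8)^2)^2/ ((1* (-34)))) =10244186236001/ 31052103075840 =0.33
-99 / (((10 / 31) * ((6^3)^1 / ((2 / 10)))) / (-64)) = 1364 / 75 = 18.19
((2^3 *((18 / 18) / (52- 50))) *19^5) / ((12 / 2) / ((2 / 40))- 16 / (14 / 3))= 17332693 / 204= 84964.18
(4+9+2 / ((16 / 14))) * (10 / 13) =295 / 26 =11.35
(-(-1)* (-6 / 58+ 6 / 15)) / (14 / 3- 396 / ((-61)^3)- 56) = -29280549 / 5068313470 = -0.01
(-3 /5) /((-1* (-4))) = -3 /20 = -0.15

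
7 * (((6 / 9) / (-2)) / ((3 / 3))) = -7 / 3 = -2.33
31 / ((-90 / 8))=-2.76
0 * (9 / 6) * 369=0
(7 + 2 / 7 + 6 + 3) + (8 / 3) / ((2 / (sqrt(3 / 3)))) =370 / 21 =17.62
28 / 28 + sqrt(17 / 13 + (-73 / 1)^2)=1 + sqrt(900822) / 13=74.01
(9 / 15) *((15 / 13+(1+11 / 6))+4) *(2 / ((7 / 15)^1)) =20.54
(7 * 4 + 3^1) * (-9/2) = -279/2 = -139.50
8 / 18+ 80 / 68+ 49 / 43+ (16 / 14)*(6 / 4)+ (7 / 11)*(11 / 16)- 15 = -7433149 / 736848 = -10.09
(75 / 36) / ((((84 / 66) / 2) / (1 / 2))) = 275 / 168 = 1.64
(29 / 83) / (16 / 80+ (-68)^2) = 145 / 1919043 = 0.00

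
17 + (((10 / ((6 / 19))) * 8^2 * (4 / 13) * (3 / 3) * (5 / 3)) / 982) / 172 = 42008957 / 2470221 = 17.01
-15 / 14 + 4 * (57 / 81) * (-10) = -11045 / 378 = -29.22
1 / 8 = 0.12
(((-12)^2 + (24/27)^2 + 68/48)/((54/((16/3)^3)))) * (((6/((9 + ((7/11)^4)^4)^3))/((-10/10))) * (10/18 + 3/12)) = -4264905538146310302383647176600823940259336575813768232928/1566480262289413739802118465494282381815775000006923859375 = -2.72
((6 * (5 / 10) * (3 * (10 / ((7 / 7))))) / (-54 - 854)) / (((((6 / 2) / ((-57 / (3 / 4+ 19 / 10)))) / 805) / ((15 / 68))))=126.20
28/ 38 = 14/ 19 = 0.74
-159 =-159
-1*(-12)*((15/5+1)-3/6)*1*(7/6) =49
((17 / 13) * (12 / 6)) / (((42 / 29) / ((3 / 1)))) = 493 / 91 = 5.42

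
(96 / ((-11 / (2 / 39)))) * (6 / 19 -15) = 17856 / 2717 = 6.57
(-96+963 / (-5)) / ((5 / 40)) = -11544 / 5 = -2308.80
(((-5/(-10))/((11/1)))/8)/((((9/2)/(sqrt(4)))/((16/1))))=0.04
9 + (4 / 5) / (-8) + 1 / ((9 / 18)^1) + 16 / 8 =129 / 10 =12.90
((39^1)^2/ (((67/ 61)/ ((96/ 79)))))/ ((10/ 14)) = 2355.90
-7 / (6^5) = -7 / 7776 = -0.00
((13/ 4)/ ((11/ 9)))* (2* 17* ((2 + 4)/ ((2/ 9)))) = 53703/ 22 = 2441.05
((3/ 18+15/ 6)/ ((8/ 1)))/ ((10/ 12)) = 2/ 5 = 0.40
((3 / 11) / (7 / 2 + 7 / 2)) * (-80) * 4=-960 / 77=-12.47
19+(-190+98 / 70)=-848 / 5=-169.60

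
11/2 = 5.50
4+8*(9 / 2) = 40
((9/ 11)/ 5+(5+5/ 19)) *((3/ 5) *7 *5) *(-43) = -5120913/ 1045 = -4900.40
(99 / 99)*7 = 7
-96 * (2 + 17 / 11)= -3744 / 11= -340.36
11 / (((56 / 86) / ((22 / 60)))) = 5203 / 840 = 6.19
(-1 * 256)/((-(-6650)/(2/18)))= -128/29925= -0.00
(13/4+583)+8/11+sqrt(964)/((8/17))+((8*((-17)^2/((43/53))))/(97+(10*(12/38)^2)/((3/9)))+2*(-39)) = 17*sqrt(241)/4+36707231369/68295524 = 603.45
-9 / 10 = -0.90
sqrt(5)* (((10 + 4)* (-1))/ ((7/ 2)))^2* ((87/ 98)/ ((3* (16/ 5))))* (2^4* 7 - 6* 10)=172.04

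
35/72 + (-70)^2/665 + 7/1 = 20321/1368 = 14.85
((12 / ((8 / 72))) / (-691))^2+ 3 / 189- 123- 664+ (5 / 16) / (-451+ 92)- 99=-153082472807395 / 172787004432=-885.96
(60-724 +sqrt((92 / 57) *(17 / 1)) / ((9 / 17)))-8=-672 +34 *sqrt(22287) / 513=-662.11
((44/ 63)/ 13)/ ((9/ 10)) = 440/ 7371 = 0.06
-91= -91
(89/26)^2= 7921/676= 11.72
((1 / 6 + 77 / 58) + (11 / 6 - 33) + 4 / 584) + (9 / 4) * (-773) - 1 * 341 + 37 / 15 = -267688159 / 127020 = -2107.45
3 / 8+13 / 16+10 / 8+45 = 759 / 16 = 47.44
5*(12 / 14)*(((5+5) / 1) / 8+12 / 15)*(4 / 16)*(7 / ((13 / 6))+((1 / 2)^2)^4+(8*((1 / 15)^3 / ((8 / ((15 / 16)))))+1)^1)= 18573779 / 1996800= 9.30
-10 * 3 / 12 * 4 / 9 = -10 / 9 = -1.11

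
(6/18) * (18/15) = 2/5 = 0.40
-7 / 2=-3.50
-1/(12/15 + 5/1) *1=-5/29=-0.17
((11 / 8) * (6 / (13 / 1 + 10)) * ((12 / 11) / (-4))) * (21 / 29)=-189 / 2668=-0.07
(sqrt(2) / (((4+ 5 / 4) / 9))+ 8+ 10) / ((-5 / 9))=-162 / 5-108 * sqrt(2) / 35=-36.76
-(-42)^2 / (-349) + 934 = 327730 / 349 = 939.05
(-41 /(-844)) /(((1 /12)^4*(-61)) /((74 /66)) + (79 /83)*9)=0.01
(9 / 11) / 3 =0.27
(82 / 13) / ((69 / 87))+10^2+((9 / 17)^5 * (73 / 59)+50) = 3957652239887 / 25047697337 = 158.00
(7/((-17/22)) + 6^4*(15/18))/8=133.87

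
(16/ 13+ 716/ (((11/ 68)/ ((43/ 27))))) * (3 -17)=-381098816/ 3861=-98704.69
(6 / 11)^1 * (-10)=-60 / 11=-5.45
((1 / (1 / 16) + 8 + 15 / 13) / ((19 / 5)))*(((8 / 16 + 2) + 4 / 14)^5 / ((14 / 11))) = 124821709155 / 143061184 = 872.51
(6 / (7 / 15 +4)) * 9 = 810 / 67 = 12.09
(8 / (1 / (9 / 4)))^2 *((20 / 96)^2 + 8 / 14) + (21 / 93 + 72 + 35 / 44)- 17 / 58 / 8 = 18841807 / 69223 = 272.19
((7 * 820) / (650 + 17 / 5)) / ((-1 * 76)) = -7175 / 62073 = -0.12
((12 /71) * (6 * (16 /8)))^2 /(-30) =-3456 /25205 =-0.14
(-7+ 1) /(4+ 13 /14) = -28 /23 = -1.22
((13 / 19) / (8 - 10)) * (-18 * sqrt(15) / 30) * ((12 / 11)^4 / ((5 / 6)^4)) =524040192 * sqrt(15) / 869309375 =2.33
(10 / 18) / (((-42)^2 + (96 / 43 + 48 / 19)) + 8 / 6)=0.00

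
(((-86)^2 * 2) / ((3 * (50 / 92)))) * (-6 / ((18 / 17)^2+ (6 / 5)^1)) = -4573136 / 195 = -23451.98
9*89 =801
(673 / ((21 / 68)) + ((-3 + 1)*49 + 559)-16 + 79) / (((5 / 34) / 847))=233543552 / 15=15569570.13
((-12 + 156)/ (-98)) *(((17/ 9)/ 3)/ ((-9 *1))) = 136/ 1323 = 0.10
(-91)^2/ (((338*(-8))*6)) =-49/ 96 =-0.51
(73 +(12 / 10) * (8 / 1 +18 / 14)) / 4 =589 / 28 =21.04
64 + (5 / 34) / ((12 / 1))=26117 / 408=64.01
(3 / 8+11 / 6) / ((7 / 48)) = 106 / 7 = 15.14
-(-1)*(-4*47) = -188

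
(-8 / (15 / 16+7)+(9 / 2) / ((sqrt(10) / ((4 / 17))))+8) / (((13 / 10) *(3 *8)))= 3 *sqrt(10) / 884+370 / 1651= 0.23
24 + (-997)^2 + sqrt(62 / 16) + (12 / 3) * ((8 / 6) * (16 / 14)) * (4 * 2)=sqrt(62) / 4 + 20875717 / 21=994083.73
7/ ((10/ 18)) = 63/ 5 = 12.60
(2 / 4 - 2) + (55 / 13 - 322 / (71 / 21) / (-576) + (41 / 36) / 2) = 921229 / 265824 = 3.47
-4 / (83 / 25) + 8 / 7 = -36 / 581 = -0.06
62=62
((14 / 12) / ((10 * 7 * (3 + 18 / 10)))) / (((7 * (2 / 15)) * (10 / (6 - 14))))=-1 / 336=-0.00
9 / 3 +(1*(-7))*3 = -18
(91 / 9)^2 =8281 / 81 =102.23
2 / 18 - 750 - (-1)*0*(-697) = -6749 / 9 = -749.89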